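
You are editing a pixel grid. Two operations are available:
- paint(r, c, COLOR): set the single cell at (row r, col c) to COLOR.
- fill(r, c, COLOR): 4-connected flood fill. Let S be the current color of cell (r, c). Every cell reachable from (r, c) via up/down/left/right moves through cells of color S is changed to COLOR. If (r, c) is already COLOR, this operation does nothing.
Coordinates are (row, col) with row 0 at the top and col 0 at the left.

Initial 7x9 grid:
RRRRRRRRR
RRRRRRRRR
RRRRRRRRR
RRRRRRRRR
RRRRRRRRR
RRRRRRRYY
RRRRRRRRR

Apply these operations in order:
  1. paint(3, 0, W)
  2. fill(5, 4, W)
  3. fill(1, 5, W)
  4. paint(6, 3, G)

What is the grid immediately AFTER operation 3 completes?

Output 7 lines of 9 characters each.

After op 1 paint(3,0,W):
RRRRRRRRR
RRRRRRRRR
RRRRRRRRR
WRRRRRRRR
RRRRRRRRR
RRRRRRRYY
RRRRRRRRR
After op 2 fill(5,4,W) [60 cells changed]:
WWWWWWWWW
WWWWWWWWW
WWWWWWWWW
WWWWWWWWW
WWWWWWWWW
WWWWWWWYY
WWWWWWWWW
After op 3 fill(1,5,W) [0 cells changed]:
WWWWWWWWW
WWWWWWWWW
WWWWWWWWW
WWWWWWWWW
WWWWWWWWW
WWWWWWWYY
WWWWWWWWW

Answer: WWWWWWWWW
WWWWWWWWW
WWWWWWWWW
WWWWWWWWW
WWWWWWWWW
WWWWWWWYY
WWWWWWWWW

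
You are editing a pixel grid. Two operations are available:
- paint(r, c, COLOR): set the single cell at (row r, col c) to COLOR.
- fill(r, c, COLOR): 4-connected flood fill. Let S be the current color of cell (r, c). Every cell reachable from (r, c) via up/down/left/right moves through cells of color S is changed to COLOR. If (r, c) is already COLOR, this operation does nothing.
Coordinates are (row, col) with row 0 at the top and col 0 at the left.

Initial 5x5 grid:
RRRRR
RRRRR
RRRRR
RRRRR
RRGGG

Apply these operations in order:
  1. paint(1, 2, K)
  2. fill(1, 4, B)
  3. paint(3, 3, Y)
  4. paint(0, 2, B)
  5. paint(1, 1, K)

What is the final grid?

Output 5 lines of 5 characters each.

After op 1 paint(1,2,K):
RRRRR
RRKRR
RRRRR
RRRRR
RRGGG
After op 2 fill(1,4,B) [21 cells changed]:
BBBBB
BBKBB
BBBBB
BBBBB
BBGGG
After op 3 paint(3,3,Y):
BBBBB
BBKBB
BBBBB
BBBYB
BBGGG
After op 4 paint(0,2,B):
BBBBB
BBKBB
BBBBB
BBBYB
BBGGG
After op 5 paint(1,1,K):
BBBBB
BKKBB
BBBBB
BBBYB
BBGGG

Answer: BBBBB
BKKBB
BBBBB
BBBYB
BBGGG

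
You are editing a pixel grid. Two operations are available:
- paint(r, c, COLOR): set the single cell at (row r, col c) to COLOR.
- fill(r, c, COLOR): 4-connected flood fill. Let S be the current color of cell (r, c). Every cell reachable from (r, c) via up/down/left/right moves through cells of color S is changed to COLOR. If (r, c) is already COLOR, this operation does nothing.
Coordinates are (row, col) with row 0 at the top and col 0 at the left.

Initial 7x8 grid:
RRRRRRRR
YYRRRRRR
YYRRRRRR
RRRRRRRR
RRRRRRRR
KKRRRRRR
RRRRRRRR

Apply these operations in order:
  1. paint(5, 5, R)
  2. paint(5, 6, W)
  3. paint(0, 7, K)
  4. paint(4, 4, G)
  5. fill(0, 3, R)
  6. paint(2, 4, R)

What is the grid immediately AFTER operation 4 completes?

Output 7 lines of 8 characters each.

After op 1 paint(5,5,R):
RRRRRRRR
YYRRRRRR
YYRRRRRR
RRRRRRRR
RRRRRRRR
KKRRRRRR
RRRRRRRR
After op 2 paint(5,6,W):
RRRRRRRR
YYRRRRRR
YYRRRRRR
RRRRRRRR
RRRRRRRR
KKRRRRWR
RRRRRRRR
After op 3 paint(0,7,K):
RRRRRRRK
YYRRRRRR
YYRRRRRR
RRRRRRRR
RRRRRRRR
KKRRRRWR
RRRRRRRR
After op 4 paint(4,4,G):
RRRRRRRK
YYRRRRRR
YYRRRRRR
RRRRRRRR
RRRRGRRR
KKRRRRWR
RRRRRRRR

Answer: RRRRRRRK
YYRRRRRR
YYRRRRRR
RRRRRRRR
RRRRGRRR
KKRRRRWR
RRRRRRRR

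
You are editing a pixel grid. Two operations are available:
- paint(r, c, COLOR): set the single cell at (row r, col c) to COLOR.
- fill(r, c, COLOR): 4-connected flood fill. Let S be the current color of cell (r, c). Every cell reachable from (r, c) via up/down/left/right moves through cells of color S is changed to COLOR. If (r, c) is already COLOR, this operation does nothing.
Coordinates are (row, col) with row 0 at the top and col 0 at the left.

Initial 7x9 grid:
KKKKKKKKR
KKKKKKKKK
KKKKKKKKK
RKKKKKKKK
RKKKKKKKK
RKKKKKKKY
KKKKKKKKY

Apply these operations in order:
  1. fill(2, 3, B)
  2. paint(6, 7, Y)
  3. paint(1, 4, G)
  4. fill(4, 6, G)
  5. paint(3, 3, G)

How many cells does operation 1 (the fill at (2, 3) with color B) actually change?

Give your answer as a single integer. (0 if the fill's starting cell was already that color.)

Answer: 57

Derivation:
After op 1 fill(2,3,B) [57 cells changed]:
BBBBBBBBR
BBBBBBBBB
BBBBBBBBB
RBBBBBBBB
RBBBBBBBB
RBBBBBBBY
BBBBBBBBY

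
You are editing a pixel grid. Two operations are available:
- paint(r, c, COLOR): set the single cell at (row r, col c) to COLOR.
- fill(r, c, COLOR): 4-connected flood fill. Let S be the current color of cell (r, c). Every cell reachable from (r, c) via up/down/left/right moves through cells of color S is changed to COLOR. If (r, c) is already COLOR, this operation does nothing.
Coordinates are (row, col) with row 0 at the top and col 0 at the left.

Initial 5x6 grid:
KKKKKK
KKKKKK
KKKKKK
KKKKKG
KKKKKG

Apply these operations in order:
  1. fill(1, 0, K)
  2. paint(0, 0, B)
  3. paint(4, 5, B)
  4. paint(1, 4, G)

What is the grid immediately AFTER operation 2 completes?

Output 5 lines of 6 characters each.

Answer: BKKKKK
KKKKKK
KKKKKK
KKKKKG
KKKKKG

Derivation:
After op 1 fill(1,0,K) [0 cells changed]:
KKKKKK
KKKKKK
KKKKKK
KKKKKG
KKKKKG
After op 2 paint(0,0,B):
BKKKKK
KKKKKK
KKKKKK
KKKKKG
KKKKKG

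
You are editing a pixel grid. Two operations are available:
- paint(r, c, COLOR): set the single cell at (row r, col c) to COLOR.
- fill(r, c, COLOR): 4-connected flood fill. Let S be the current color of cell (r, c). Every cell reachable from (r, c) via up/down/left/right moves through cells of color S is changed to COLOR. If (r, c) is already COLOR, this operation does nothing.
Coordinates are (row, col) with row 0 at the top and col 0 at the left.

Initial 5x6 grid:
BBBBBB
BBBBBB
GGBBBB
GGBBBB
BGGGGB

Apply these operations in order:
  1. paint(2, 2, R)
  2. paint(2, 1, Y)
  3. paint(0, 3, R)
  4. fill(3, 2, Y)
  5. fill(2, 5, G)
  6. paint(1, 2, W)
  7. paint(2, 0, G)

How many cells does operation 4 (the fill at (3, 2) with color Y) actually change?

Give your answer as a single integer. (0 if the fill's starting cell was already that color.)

After op 1 paint(2,2,R):
BBBBBB
BBBBBB
GGRBBB
GGBBBB
BGGGGB
After op 2 paint(2,1,Y):
BBBBBB
BBBBBB
GYRBBB
GGBBBB
BGGGGB
After op 3 paint(0,3,R):
BBBRBB
BBBBBB
GYRBBB
GGBBBB
BGGGGB
After op 4 fill(3,2,Y) [19 cells changed]:
YYYRYY
YYYYYY
GYRYYY
GGYYYY
BGGGGY

Answer: 19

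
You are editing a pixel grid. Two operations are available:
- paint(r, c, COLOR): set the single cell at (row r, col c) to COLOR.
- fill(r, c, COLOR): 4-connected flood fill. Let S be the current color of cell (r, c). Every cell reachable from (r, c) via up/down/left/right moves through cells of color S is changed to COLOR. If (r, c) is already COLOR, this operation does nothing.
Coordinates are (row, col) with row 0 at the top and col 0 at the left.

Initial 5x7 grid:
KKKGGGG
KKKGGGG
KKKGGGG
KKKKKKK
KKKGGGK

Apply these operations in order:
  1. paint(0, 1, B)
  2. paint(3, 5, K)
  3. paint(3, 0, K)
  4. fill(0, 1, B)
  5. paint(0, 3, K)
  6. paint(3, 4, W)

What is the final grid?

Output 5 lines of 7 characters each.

Answer: KBKKGGG
KKKGGGG
KKKGGGG
KKKKWKK
KKKGGGK

Derivation:
After op 1 paint(0,1,B):
KBKGGGG
KKKGGGG
KKKGGGG
KKKKKKK
KKKGGGK
After op 2 paint(3,5,K):
KBKGGGG
KKKGGGG
KKKGGGG
KKKKKKK
KKKGGGK
After op 3 paint(3,0,K):
KBKGGGG
KKKGGGG
KKKGGGG
KKKKKKK
KKKGGGK
After op 4 fill(0,1,B) [0 cells changed]:
KBKGGGG
KKKGGGG
KKKGGGG
KKKKKKK
KKKGGGK
After op 5 paint(0,3,K):
KBKKGGG
KKKGGGG
KKKGGGG
KKKKKKK
KKKGGGK
After op 6 paint(3,4,W):
KBKKGGG
KKKGGGG
KKKGGGG
KKKKWKK
KKKGGGK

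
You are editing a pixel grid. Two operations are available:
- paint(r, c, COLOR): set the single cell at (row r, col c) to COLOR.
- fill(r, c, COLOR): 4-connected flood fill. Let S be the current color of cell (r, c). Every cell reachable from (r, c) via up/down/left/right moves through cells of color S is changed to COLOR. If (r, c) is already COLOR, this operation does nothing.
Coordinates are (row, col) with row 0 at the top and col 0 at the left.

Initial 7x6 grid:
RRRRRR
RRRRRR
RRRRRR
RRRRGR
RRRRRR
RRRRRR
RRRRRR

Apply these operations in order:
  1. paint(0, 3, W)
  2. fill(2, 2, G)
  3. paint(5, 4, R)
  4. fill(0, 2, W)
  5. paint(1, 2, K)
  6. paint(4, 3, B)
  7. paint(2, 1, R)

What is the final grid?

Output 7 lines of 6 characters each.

Answer: WWWWWW
WWKWWW
WRWWWW
WWWWWW
WWWBWW
WWWWRW
WWWWWW

Derivation:
After op 1 paint(0,3,W):
RRRWRR
RRRRRR
RRRRRR
RRRRGR
RRRRRR
RRRRRR
RRRRRR
After op 2 fill(2,2,G) [40 cells changed]:
GGGWGG
GGGGGG
GGGGGG
GGGGGG
GGGGGG
GGGGGG
GGGGGG
After op 3 paint(5,4,R):
GGGWGG
GGGGGG
GGGGGG
GGGGGG
GGGGGG
GGGGRG
GGGGGG
After op 4 fill(0,2,W) [40 cells changed]:
WWWWWW
WWWWWW
WWWWWW
WWWWWW
WWWWWW
WWWWRW
WWWWWW
After op 5 paint(1,2,K):
WWWWWW
WWKWWW
WWWWWW
WWWWWW
WWWWWW
WWWWRW
WWWWWW
After op 6 paint(4,3,B):
WWWWWW
WWKWWW
WWWWWW
WWWWWW
WWWBWW
WWWWRW
WWWWWW
After op 7 paint(2,1,R):
WWWWWW
WWKWWW
WRWWWW
WWWWWW
WWWBWW
WWWWRW
WWWWWW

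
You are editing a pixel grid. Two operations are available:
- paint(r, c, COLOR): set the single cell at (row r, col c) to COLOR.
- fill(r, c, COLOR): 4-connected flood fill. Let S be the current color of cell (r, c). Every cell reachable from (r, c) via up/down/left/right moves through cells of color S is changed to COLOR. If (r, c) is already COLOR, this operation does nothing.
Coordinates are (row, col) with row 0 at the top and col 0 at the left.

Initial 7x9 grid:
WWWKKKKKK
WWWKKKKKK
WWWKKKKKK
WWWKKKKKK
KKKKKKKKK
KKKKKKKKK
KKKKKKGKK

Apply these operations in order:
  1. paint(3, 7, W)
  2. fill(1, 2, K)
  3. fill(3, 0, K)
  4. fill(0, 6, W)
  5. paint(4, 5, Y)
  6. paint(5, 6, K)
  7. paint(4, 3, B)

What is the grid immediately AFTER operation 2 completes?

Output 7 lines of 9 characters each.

Answer: KKKKKKKKK
KKKKKKKKK
KKKKKKKKK
KKKKKKKWK
KKKKKKKKK
KKKKKKKKK
KKKKKKGKK

Derivation:
After op 1 paint(3,7,W):
WWWKKKKKK
WWWKKKKKK
WWWKKKKKK
WWWKKKKWK
KKKKKKKKK
KKKKKKKKK
KKKKKKGKK
After op 2 fill(1,2,K) [12 cells changed]:
KKKKKKKKK
KKKKKKKKK
KKKKKKKKK
KKKKKKKWK
KKKKKKKKK
KKKKKKKKK
KKKKKKGKK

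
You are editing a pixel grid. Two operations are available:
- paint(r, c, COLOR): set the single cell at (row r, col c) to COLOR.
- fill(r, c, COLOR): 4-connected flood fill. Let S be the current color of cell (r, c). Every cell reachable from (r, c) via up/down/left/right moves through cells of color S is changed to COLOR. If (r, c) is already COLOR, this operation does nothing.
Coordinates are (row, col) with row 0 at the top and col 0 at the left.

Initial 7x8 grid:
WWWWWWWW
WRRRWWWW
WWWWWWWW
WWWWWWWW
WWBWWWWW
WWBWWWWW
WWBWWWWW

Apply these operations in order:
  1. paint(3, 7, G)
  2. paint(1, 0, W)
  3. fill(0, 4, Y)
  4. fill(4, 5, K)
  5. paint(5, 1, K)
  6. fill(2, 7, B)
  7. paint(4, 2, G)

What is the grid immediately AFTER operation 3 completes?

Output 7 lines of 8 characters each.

Answer: YYYYYYYY
YRRRYYYY
YYYYYYYY
YYYYYYYG
YYBYYYYY
YYBYYYYY
YYBYYYYY

Derivation:
After op 1 paint(3,7,G):
WWWWWWWW
WRRRWWWW
WWWWWWWW
WWWWWWWG
WWBWWWWW
WWBWWWWW
WWBWWWWW
After op 2 paint(1,0,W):
WWWWWWWW
WRRRWWWW
WWWWWWWW
WWWWWWWG
WWBWWWWW
WWBWWWWW
WWBWWWWW
After op 3 fill(0,4,Y) [49 cells changed]:
YYYYYYYY
YRRRYYYY
YYYYYYYY
YYYYYYYG
YYBYYYYY
YYBYYYYY
YYBYYYYY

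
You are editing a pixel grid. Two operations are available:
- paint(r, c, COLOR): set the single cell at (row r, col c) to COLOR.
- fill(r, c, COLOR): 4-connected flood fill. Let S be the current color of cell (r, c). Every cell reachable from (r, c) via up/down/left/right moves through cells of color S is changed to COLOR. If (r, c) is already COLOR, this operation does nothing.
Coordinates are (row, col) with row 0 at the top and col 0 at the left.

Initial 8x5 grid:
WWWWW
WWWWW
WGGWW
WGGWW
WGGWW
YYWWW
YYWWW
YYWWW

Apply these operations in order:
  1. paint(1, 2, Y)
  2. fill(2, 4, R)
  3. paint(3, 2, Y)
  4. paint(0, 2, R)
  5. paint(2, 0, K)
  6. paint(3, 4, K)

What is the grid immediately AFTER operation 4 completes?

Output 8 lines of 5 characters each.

Answer: RRRRR
RRYRR
RGGRR
RGYRR
RGGRR
YYRRR
YYRRR
YYRRR

Derivation:
After op 1 paint(1,2,Y):
WWWWW
WWYWW
WGGWW
WGGWW
WGGWW
YYWWW
YYWWW
YYWWW
After op 2 fill(2,4,R) [27 cells changed]:
RRRRR
RRYRR
RGGRR
RGGRR
RGGRR
YYRRR
YYRRR
YYRRR
After op 3 paint(3,2,Y):
RRRRR
RRYRR
RGGRR
RGYRR
RGGRR
YYRRR
YYRRR
YYRRR
After op 4 paint(0,2,R):
RRRRR
RRYRR
RGGRR
RGYRR
RGGRR
YYRRR
YYRRR
YYRRR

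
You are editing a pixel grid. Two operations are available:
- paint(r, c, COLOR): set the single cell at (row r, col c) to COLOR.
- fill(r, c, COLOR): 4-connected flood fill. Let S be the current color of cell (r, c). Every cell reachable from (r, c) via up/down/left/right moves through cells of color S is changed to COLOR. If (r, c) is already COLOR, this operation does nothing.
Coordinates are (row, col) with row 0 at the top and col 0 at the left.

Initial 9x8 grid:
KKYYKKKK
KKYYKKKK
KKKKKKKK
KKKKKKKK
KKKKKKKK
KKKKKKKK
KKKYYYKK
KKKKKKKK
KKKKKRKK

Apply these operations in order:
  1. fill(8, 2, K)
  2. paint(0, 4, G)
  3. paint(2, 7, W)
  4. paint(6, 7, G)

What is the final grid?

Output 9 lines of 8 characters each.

Answer: KKYYGKKK
KKYYKKKK
KKKKKKKW
KKKKKKKK
KKKKKKKK
KKKKKKKK
KKKYYYKG
KKKKKKKK
KKKKKRKK

Derivation:
After op 1 fill(8,2,K) [0 cells changed]:
KKYYKKKK
KKYYKKKK
KKKKKKKK
KKKKKKKK
KKKKKKKK
KKKKKKKK
KKKYYYKK
KKKKKKKK
KKKKKRKK
After op 2 paint(0,4,G):
KKYYGKKK
KKYYKKKK
KKKKKKKK
KKKKKKKK
KKKKKKKK
KKKKKKKK
KKKYYYKK
KKKKKKKK
KKKKKRKK
After op 3 paint(2,7,W):
KKYYGKKK
KKYYKKKK
KKKKKKKW
KKKKKKKK
KKKKKKKK
KKKKKKKK
KKKYYYKK
KKKKKKKK
KKKKKRKK
After op 4 paint(6,7,G):
KKYYGKKK
KKYYKKKK
KKKKKKKW
KKKKKKKK
KKKKKKKK
KKKKKKKK
KKKYYYKG
KKKKKKKK
KKKKKRKK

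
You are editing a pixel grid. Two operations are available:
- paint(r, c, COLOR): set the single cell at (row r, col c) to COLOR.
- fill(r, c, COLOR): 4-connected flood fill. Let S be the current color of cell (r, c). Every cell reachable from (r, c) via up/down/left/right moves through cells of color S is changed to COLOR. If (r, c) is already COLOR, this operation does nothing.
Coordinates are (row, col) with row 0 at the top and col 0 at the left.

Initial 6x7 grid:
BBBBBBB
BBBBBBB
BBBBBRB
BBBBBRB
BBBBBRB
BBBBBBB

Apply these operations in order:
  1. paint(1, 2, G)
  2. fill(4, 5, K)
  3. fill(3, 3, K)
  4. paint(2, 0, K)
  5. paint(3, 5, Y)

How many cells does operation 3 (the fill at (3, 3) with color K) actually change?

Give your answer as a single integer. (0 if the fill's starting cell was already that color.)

Answer: 38

Derivation:
After op 1 paint(1,2,G):
BBBBBBB
BBGBBBB
BBBBBRB
BBBBBRB
BBBBBRB
BBBBBBB
After op 2 fill(4,5,K) [3 cells changed]:
BBBBBBB
BBGBBBB
BBBBBKB
BBBBBKB
BBBBBKB
BBBBBBB
After op 3 fill(3,3,K) [38 cells changed]:
KKKKKKK
KKGKKKK
KKKKKKK
KKKKKKK
KKKKKKK
KKKKKKK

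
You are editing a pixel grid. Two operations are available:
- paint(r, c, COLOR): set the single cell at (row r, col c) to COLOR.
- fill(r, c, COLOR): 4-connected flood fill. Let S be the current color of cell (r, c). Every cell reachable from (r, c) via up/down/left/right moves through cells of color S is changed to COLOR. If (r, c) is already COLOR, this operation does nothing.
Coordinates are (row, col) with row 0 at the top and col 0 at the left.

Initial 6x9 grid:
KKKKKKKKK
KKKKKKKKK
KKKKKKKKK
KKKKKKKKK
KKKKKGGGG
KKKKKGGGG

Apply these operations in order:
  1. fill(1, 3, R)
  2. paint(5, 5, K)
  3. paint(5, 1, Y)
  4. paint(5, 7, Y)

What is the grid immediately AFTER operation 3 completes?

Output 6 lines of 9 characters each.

After op 1 fill(1,3,R) [46 cells changed]:
RRRRRRRRR
RRRRRRRRR
RRRRRRRRR
RRRRRRRRR
RRRRRGGGG
RRRRRGGGG
After op 2 paint(5,5,K):
RRRRRRRRR
RRRRRRRRR
RRRRRRRRR
RRRRRRRRR
RRRRRGGGG
RRRRRKGGG
After op 3 paint(5,1,Y):
RRRRRRRRR
RRRRRRRRR
RRRRRRRRR
RRRRRRRRR
RRRRRGGGG
RYRRRKGGG

Answer: RRRRRRRRR
RRRRRRRRR
RRRRRRRRR
RRRRRRRRR
RRRRRGGGG
RYRRRKGGG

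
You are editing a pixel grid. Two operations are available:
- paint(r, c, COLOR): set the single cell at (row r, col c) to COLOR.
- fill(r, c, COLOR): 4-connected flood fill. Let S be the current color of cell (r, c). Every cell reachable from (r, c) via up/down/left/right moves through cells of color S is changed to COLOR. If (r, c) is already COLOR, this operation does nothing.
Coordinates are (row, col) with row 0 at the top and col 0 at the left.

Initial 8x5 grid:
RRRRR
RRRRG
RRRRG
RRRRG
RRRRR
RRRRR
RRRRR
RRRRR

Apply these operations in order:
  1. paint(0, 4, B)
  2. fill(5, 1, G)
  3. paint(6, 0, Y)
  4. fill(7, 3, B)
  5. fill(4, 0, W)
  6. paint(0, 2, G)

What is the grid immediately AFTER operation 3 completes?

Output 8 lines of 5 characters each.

After op 1 paint(0,4,B):
RRRRB
RRRRG
RRRRG
RRRRG
RRRRR
RRRRR
RRRRR
RRRRR
After op 2 fill(5,1,G) [36 cells changed]:
GGGGB
GGGGG
GGGGG
GGGGG
GGGGG
GGGGG
GGGGG
GGGGG
After op 3 paint(6,0,Y):
GGGGB
GGGGG
GGGGG
GGGGG
GGGGG
GGGGG
YGGGG
GGGGG

Answer: GGGGB
GGGGG
GGGGG
GGGGG
GGGGG
GGGGG
YGGGG
GGGGG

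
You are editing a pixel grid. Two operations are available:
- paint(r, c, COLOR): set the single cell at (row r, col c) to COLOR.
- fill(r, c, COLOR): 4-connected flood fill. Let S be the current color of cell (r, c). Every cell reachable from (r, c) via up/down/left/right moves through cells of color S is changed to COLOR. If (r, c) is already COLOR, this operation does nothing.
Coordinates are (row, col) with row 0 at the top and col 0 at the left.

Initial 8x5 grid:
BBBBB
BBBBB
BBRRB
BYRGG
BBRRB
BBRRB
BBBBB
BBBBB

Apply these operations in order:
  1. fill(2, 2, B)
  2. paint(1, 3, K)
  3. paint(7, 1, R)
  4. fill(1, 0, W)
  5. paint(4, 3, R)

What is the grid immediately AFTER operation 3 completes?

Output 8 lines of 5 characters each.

Answer: BBBBB
BBBKB
BBBBB
BYBGG
BBBBB
BBBBB
BBBBB
BRBBB

Derivation:
After op 1 fill(2,2,B) [7 cells changed]:
BBBBB
BBBBB
BBBBB
BYBGG
BBBBB
BBBBB
BBBBB
BBBBB
After op 2 paint(1,3,K):
BBBBB
BBBKB
BBBBB
BYBGG
BBBBB
BBBBB
BBBBB
BBBBB
After op 3 paint(7,1,R):
BBBBB
BBBKB
BBBBB
BYBGG
BBBBB
BBBBB
BBBBB
BRBBB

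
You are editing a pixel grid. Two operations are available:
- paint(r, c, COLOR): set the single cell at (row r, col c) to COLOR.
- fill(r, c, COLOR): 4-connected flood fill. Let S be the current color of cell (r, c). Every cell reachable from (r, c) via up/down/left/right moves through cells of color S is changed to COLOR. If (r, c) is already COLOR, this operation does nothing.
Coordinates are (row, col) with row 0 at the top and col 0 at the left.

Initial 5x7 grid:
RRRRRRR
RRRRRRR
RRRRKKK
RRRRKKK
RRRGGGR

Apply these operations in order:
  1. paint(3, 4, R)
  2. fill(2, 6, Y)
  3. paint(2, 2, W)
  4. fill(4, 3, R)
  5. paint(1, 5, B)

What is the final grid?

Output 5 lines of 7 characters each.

Answer: RRRRRRR
RRRRRBR
RRWRYYY
RRRRRYY
RRRRRRR

Derivation:
After op 1 paint(3,4,R):
RRRRRRR
RRRRRRR
RRRRKKK
RRRRRKK
RRRGGGR
After op 2 fill(2,6,Y) [5 cells changed]:
RRRRRRR
RRRRRRR
RRRRYYY
RRRRRYY
RRRGGGR
After op 3 paint(2,2,W):
RRRRRRR
RRRRRRR
RRWRYYY
RRRRRYY
RRRGGGR
After op 4 fill(4,3,R) [3 cells changed]:
RRRRRRR
RRRRRRR
RRWRYYY
RRRRRYY
RRRRRRR
After op 5 paint(1,5,B):
RRRRRRR
RRRRRBR
RRWRYYY
RRRRRYY
RRRRRRR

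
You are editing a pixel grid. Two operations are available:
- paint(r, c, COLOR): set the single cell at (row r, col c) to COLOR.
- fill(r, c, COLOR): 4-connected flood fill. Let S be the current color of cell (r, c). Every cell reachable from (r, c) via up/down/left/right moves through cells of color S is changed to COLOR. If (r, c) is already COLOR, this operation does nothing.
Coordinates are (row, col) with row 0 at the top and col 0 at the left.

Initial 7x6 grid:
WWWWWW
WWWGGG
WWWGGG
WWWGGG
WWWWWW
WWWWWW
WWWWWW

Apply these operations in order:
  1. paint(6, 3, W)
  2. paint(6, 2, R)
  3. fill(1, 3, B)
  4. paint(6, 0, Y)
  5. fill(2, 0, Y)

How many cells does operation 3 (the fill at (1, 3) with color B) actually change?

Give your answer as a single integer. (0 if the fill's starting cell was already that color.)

After op 1 paint(6,3,W):
WWWWWW
WWWGGG
WWWGGG
WWWGGG
WWWWWW
WWWWWW
WWWWWW
After op 2 paint(6,2,R):
WWWWWW
WWWGGG
WWWGGG
WWWGGG
WWWWWW
WWWWWW
WWRWWW
After op 3 fill(1,3,B) [9 cells changed]:
WWWWWW
WWWBBB
WWWBBB
WWWBBB
WWWWWW
WWWWWW
WWRWWW

Answer: 9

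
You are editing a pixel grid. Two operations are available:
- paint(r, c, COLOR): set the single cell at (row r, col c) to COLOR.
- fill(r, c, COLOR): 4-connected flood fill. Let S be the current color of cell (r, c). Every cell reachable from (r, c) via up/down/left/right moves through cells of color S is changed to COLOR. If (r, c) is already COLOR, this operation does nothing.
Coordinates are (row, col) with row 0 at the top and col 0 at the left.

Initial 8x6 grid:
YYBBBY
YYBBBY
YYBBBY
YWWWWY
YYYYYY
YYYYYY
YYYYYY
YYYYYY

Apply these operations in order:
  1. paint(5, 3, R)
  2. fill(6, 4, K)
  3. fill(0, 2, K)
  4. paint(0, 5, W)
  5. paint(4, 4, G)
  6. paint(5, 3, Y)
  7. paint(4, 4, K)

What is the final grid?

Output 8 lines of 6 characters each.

After op 1 paint(5,3,R):
YYBBBY
YYBBBY
YYBBBY
YWWWWY
YYYYYY
YYYRYY
YYYYYY
YYYYYY
After op 2 fill(6,4,K) [34 cells changed]:
KKBBBK
KKBBBK
KKBBBK
KWWWWK
KKKKKK
KKKRKK
KKKKKK
KKKKKK
After op 3 fill(0,2,K) [9 cells changed]:
KKKKKK
KKKKKK
KKKKKK
KWWWWK
KKKKKK
KKKRKK
KKKKKK
KKKKKK
After op 4 paint(0,5,W):
KKKKKW
KKKKKK
KKKKKK
KWWWWK
KKKKKK
KKKRKK
KKKKKK
KKKKKK
After op 5 paint(4,4,G):
KKKKKW
KKKKKK
KKKKKK
KWWWWK
KKKKGK
KKKRKK
KKKKKK
KKKKKK
After op 6 paint(5,3,Y):
KKKKKW
KKKKKK
KKKKKK
KWWWWK
KKKKGK
KKKYKK
KKKKKK
KKKKKK
After op 7 paint(4,4,K):
KKKKKW
KKKKKK
KKKKKK
KWWWWK
KKKKKK
KKKYKK
KKKKKK
KKKKKK

Answer: KKKKKW
KKKKKK
KKKKKK
KWWWWK
KKKKKK
KKKYKK
KKKKKK
KKKKKK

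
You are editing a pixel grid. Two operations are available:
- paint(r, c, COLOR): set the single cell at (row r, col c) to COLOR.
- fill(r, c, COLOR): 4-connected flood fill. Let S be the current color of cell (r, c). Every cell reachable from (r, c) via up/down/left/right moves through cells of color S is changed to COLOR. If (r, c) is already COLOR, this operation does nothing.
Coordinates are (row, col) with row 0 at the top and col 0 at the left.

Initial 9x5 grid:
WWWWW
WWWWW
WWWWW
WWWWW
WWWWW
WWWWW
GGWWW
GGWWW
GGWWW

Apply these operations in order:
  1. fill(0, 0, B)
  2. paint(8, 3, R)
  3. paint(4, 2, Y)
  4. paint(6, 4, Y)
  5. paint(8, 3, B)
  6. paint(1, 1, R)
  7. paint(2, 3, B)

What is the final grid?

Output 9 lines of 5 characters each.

Answer: BBBBB
BRBBB
BBBBB
BBBBB
BBYBB
BBBBB
GGBBY
GGBBB
GGBBB

Derivation:
After op 1 fill(0,0,B) [39 cells changed]:
BBBBB
BBBBB
BBBBB
BBBBB
BBBBB
BBBBB
GGBBB
GGBBB
GGBBB
After op 2 paint(8,3,R):
BBBBB
BBBBB
BBBBB
BBBBB
BBBBB
BBBBB
GGBBB
GGBBB
GGBRB
After op 3 paint(4,2,Y):
BBBBB
BBBBB
BBBBB
BBBBB
BBYBB
BBBBB
GGBBB
GGBBB
GGBRB
After op 4 paint(6,4,Y):
BBBBB
BBBBB
BBBBB
BBBBB
BBYBB
BBBBB
GGBBY
GGBBB
GGBRB
After op 5 paint(8,3,B):
BBBBB
BBBBB
BBBBB
BBBBB
BBYBB
BBBBB
GGBBY
GGBBB
GGBBB
After op 6 paint(1,1,R):
BBBBB
BRBBB
BBBBB
BBBBB
BBYBB
BBBBB
GGBBY
GGBBB
GGBBB
After op 7 paint(2,3,B):
BBBBB
BRBBB
BBBBB
BBBBB
BBYBB
BBBBB
GGBBY
GGBBB
GGBBB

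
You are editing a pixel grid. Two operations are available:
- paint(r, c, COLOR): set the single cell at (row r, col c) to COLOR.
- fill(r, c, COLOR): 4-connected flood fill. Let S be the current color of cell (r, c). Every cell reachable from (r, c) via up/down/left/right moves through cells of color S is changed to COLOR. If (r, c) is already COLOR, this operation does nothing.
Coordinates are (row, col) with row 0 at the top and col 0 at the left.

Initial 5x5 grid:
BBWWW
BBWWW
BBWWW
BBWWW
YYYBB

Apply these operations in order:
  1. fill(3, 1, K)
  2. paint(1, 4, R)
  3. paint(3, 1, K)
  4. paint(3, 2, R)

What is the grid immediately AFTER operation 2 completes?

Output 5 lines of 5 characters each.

After op 1 fill(3,1,K) [8 cells changed]:
KKWWW
KKWWW
KKWWW
KKWWW
YYYBB
After op 2 paint(1,4,R):
KKWWW
KKWWR
KKWWW
KKWWW
YYYBB

Answer: KKWWW
KKWWR
KKWWW
KKWWW
YYYBB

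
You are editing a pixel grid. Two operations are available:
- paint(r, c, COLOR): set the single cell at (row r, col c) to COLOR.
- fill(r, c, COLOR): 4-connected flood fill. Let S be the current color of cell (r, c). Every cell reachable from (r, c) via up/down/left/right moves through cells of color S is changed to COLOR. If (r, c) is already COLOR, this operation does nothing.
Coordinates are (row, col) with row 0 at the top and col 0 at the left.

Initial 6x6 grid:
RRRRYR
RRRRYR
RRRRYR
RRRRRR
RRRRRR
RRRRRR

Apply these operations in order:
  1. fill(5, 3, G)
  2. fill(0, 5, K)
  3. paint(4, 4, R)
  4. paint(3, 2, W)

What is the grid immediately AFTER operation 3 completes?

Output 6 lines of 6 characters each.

After op 1 fill(5,3,G) [33 cells changed]:
GGGGYG
GGGGYG
GGGGYG
GGGGGG
GGGGGG
GGGGGG
After op 2 fill(0,5,K) [33 cells changed]:
KKKKYK
KKKKYK
KKKKYK
KKKKKK
KKKKKK
KKKKKK
After op 3 paint(4,4,R):
KKKKYK
KKKKYK
KKKKYK
KKKKKK
KKKKRK
KKKKKK

Answer: KKKKYK
KKKKYK
KKKKYK
KKKKKK
KKKKRK
KKKKKK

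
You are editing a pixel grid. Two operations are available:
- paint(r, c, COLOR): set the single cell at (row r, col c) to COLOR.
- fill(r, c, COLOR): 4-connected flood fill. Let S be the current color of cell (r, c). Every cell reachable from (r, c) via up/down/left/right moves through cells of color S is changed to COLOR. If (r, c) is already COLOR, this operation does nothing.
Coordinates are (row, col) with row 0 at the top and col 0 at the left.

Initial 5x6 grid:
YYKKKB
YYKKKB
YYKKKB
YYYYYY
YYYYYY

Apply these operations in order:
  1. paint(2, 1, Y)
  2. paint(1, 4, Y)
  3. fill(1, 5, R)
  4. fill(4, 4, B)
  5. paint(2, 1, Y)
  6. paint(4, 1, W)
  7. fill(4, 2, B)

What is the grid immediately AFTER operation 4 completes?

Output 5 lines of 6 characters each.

After op 1 paint(2,1,Y):
YYKKKB
YYKKKB
YYKKKB
YYYYYY
YYYYYY
After op 2 paint(1,4,Y):
YYKKKB
YYKKYB
YYKKKB
YYYYYY
YYYYYY
After op 3 fill(1,5,R) [3 cells changed]:
YYKKKR
YYKKYR
YYKKKR
YYYYYY
YYYYYY
After op 4 fill(4,4,B) [18 cells changed]:
BBKKKR
BBKKYR
BBKKKR
BBBBBB
BBBBBB

Answer: BBKKKR
BBKKYR
BBKKKR
BBBBBB
BBBBBB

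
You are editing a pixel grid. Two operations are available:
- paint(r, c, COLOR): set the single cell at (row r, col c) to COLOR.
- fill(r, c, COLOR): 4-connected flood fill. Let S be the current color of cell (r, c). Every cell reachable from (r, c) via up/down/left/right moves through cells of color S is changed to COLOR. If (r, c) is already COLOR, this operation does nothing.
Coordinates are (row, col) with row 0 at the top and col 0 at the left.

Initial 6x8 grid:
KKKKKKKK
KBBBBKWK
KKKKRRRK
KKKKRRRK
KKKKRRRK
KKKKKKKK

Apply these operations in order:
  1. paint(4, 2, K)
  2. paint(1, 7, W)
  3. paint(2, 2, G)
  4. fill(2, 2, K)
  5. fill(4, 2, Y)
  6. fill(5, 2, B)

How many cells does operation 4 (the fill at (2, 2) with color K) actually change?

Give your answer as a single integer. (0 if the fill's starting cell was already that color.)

Answer: 1

Derivation:
After op 1 paint(4,2,K):
KKKKKKKK
KBBBBKWK
KKKKRRRK
KKKKRRRK
KKKKRRRK
KKKKKKKK
After op 2 paint(1,7,W):
KKKKKKKK
KBBBBKWW
KKKKRRRK
KKKKRRRK
KKKKRRRK
KKKKKKKK
After op 3 paint(2,2,G):
KKKKKKKK
KBBBBKWW
KKGKRRRK
KKKKRRRK
KKKKRRRK
KKKKKKKK
After op 4 fill(2,2,K) [1 cells changed]:
KKKKKKKK
KBBBBKWW
KKKKRRRK
KKKKRRRK
KKKKRRRK
KKKKKKKK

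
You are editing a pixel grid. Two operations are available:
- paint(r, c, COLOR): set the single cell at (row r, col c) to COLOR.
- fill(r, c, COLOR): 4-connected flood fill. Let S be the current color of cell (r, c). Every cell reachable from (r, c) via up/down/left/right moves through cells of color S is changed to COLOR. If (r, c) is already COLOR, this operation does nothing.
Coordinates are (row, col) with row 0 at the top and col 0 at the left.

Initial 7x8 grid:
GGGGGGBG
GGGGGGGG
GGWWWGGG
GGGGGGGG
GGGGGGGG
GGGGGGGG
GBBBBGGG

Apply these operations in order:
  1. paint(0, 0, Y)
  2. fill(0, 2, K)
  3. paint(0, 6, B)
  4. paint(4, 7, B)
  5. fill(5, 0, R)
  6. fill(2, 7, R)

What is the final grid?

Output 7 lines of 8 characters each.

Answer: YRRRRRBR
RRRRRRRR
RRWWWRRR
RRRRRRRR
RRRRRRRB
RRRRRRRR
RBBBBRRR

Derivation:
After op 1 paint(0,0,Y):
YGGGGGBG
GGGGGGGG
GGWWWGGG
GGGGGGGG
GGGGGGGG
GGGGGGGG
GBBBBGGG
After op 2 fill(0,2,K) [47 cells changed]:
YKKKKKBK
KKKKKKKK
KKWWWKKK
KKKKKKKK
KKKKKKKK
KKKKKKKK
KBBBBKKK
After op 3 paint(0,6,B):
YKKKKKBK
KKKKKKKK
KKWWWKKK
KKKKKKKK
KKKKKKKK
KKKKKKKK
KBBBBKKK
After op 4 paint(4,7,B):
YKKKKKBK
KKKKKKKK
KKWWWKKK
KKKKKKKK
KKKKKKKB
KKKKKKKK
KBBBBKKK
After op 5 fill(5,0,R) [46 cells changed]:
YRRRRRBR
RRRRRRRR
RRWWWRRR
RRRRRRRR
RRRRRRRB
RRRRRRRR
RBBBBRRR
After op 6 fill(2,7,R) [0 cells changed]:
YRRRRRBR
RRRRRRRR
RRWWWRRR
RRRRRRRR
RRRRRRRB
RRRRRRRR
RBBBBRRR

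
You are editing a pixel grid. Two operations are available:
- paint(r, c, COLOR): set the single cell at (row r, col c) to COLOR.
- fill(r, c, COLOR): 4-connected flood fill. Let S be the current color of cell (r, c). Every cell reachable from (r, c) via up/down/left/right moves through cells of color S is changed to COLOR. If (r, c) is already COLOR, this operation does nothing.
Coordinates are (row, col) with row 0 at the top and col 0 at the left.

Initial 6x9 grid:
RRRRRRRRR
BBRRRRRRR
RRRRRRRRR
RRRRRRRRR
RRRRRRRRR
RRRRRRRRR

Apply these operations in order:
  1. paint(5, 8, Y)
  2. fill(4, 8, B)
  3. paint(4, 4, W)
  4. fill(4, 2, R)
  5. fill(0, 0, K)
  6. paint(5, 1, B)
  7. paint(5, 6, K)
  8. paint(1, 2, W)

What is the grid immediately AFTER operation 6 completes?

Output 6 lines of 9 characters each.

Answer: KKKKKKKKK
KKKKKKKKK
KKKKKKKKK
KKKKKKKKK
KKKKWKKKK
KBKKKKKKY

Derivation:
After op 1 paint(5,8,Y):
RRRRRRRRR
BBRRRRRRR
RRRRRRRRR
RRRRRRRRR
RRRRRRRRR
RRRRRRRRY
After op 2 fill(4,8,B) [51 cells changed]:
BBBBBBBBB
BBBBBBBBB
BBBBBBBBB
BBBBBBBBB
BBBBBBBBB
BBBBBBBBY
After op 3 paint(4,4,W):
BBBBBBBBB
BBBBBBBBB
BBBBBBBBB
BBBBBBBBB
BBBBWBBBB
BBBBBBBBY
After op 4 fill(4,2,R) [52 cells changed]:
RRRRRRRRR
RRRRRRRRR
RRRRRRRRR
RRRRRRRRR
RRRRWRRRR
RRRRRRRRY
After op 5 fill(0,0,K) [52 cells changed]:
KKKKKKKKK
KKKKKKKKK
KKKKKKKKK
KKKKKKKKK
KKKKWKKKK
KKKKKKKKY
After op 6 paint(5,1,B):
KKKKKKKKK
KKKKKKKKK
KKKKKKKKK
KKKKKKKKK
KKKKWKKKK
KBKKKKKKY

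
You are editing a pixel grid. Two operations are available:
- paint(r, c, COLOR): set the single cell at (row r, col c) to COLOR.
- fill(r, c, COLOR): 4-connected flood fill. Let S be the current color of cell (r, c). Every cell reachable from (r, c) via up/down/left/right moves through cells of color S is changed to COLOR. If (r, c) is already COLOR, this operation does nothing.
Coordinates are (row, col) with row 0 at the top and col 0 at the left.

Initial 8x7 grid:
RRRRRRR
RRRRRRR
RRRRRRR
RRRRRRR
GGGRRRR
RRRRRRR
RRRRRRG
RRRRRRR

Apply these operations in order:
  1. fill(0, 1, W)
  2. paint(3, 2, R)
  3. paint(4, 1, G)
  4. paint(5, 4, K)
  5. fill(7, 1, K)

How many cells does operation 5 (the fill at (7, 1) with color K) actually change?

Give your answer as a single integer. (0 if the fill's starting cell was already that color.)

After op 1 fill(0,1,W) [52 cells changed]:
WWWWWWW
WWWWWWW
WWWWWWW
WWWWWWW
GGGWWWW
WWWWWWW
WWWWWWG
WWWWWWW
After op 2 paint(3,2,R):
WWWWWWW
WWWWWWW
WWWWWWW
WWRWWWW
GGGWWWW
WWWWWWW
WWWWWWG
WWWWWWW
After op 3 paint(4,1,G):
WWWWWWW
WWWWWWW
WWWWWWW
WWRWWWW
GGGWWWW
WWWWWWW
WWWWWWG
WWWWWWW
After op 4 paint(5,4,K):
WWWWWWW
WWWWWWW
WWWWWWW
WWRWWWW
GGGWWWW
WWWWKWW
WWWWWWG
WWWWWWW
After op 5 fill(7,1,K) [50 cells changed]:
KKKKKKK
KKKKKKK
KKKKKKK
KKRKKKK
GGGKKKK
KKKKKKK
KKKKKKG
KKKKKKK

Answer: 50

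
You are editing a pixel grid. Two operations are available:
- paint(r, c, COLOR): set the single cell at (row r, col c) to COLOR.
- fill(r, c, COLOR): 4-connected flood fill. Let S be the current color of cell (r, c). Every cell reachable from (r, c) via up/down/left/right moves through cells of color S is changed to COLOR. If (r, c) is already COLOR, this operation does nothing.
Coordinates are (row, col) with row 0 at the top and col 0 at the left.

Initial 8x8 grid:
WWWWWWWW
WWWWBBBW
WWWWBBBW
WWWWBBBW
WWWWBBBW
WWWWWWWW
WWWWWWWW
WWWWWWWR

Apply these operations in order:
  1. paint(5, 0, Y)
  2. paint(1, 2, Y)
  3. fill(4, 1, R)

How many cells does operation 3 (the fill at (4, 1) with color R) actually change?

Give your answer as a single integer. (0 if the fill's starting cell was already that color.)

After op 1 paint(5,0,Y):
WWWWWWWW
WWWWBBBW
WWWWBBBW
WWWWBBBW
WWWWBBBW
YWWWWWWW
WWWWWWWW
WWWWWWWR
After op 2 paint(1,2,Y):
WWWWWWWW
WWYWBBBW
WWWWBBBW
WWWWBBBW
WWWWBBBW
YWWWWWWW
WWWWWWWW
WWWWWWWR
After op 3 fill(4,1,R) [49 cells changed]:
RRRRRRRR
RRYRBBBR
RRRRBBBR
RRRRBBBR
RRRRBBBR
YRRRRRRR
RRRRRRRR
RRRRRRRR

Answer: 49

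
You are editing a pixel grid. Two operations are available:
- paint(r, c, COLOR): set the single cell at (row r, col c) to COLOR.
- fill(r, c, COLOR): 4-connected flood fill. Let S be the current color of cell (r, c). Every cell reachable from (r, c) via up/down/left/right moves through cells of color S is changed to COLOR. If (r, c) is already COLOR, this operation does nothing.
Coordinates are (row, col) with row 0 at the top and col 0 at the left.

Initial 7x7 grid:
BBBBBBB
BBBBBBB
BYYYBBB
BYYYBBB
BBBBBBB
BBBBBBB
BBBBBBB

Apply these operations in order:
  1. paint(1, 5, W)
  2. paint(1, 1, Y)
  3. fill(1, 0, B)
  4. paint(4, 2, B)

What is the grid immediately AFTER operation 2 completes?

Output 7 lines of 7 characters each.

Answer: BBBBBBB
BYBBBWB
BYYYBBB
BYYYBBB
BBBBBBB
BBBBBBB
BBBBBBB

Derivation:
After op 1 paint(1,5,W):
BBBBBBB
BBBBBWB
BYYYBBB
BYYYBBB
BBBBBBB
BBBBBBB
BBBBBBB
After op 2 paint(1,1,Y):
BBBBBBB
BYBBBWB
BYYYBBB
BYYYBBB
BBBBBBB
BBBBBBB
BBBBBBB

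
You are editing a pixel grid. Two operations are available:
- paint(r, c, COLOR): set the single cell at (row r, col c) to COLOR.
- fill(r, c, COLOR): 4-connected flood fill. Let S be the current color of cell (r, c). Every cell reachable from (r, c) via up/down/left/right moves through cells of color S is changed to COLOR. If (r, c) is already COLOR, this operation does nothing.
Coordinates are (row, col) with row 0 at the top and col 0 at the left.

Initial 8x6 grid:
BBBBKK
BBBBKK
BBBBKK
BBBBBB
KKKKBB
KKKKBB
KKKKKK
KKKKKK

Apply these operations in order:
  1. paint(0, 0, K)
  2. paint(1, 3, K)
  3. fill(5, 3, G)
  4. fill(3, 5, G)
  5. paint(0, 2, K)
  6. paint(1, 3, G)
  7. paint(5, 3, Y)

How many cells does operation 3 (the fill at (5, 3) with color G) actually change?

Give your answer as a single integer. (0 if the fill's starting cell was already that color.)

After op 1 paint(0,0,K):
KBBBKK
BBBBKK
BBBBKK
BBBBBB
KKKKBB
KKKKBB
KKKKKK
KKKKKK
After op 2 paint(1,3,K):
KBBBKK
BBBKKK
BBBBKK
BBBBBB
KKKKBB
KKKKBB
KKKKKK
KKKKKK
After op 3 fill(5,3,G) [20 cells changed]:
KBBBKK
BBBKKK
BBBBKK
BBBBBB
GGGGBB
GGGGBB
GGGGGG
GGGGGG

Answer: 20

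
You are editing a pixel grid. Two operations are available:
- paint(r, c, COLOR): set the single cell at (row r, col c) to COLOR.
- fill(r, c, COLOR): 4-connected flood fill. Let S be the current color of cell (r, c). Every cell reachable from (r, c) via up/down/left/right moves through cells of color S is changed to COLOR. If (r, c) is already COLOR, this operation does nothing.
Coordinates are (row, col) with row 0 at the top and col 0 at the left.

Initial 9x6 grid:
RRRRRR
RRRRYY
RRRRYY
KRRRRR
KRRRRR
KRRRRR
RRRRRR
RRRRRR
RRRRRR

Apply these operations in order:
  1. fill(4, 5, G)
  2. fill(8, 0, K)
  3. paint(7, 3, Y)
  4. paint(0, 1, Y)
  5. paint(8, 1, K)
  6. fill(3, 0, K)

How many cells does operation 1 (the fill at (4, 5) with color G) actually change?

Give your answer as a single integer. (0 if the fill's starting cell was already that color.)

After op 1 fill(4,5,G) [47 cells changed]:
GGGGGG
GGGGYY
GGGGYY
KGGGGG
KGGGGG
KGGGGG
GGGGGG
GGGGGG
GGGGGG

Answer: 47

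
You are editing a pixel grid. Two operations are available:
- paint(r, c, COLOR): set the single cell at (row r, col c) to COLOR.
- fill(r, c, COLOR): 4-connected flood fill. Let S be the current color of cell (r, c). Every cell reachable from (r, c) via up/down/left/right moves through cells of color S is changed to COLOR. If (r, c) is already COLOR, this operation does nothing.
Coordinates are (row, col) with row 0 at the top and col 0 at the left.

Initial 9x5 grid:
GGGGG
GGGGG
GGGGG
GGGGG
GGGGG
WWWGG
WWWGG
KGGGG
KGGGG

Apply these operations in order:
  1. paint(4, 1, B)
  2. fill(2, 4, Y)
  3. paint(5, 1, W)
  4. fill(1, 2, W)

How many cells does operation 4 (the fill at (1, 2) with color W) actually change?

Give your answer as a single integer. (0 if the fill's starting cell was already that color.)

After op 1 paint(4,1,B):
GGGGG
GGGGG
GGGGG
GGGGG
GBGGG
WWWGG
WWWGG
KGGGG
KGGGG
After op 2 fill(2,4,Y) [36 cells changed]:
YYYYY
YYYYY
YYYYY
YYYYY
YBYYY
WWWYY
WWWYY
KYYYY
KYYYY
After op 3 paint(5,1,W):
YYYYY
YYYYY
YYYYY
YYYYY
YBYYY
WWWYY
WWWYY
KYYYY
KYYYY
After op 4 fill(1,2,W) [36 cells changed]:
WWWWW
WWWWW
WWWWW
WWWWW
WBWWW
WWWWW
WWWWW
KWWWW
KWWWW

Answer: 36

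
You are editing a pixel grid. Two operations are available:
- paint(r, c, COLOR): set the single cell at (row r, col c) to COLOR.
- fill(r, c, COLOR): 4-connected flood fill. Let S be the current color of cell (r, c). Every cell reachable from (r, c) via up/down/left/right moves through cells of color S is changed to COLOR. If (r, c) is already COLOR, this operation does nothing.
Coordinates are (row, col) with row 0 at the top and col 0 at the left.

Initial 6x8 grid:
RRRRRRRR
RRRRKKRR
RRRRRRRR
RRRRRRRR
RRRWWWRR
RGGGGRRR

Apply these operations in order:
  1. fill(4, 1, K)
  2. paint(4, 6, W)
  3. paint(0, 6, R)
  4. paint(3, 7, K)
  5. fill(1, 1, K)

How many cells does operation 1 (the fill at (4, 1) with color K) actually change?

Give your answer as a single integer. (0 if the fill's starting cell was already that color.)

After op 1 fill(4,1,K) [39 cells changed]:
KKKKKKKK
KKKKKKKK
KKKKKKKK
KKKKKKKK
KKKWWWKK
KGGGGKKK

Answer: 39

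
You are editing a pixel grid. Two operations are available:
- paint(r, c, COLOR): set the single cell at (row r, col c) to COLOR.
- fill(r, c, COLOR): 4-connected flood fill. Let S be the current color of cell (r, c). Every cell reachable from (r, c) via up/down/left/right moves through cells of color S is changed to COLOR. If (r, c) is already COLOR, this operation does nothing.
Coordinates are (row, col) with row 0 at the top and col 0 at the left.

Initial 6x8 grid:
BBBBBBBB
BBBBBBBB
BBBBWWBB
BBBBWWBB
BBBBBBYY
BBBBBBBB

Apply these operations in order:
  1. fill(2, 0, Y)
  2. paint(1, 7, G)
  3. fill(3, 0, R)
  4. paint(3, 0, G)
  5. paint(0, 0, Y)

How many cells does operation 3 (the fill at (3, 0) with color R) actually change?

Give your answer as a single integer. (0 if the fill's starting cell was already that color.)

After op 1 fill(2,0,Y) [42 cells changed]:
YYYYYYYY
YYYYYYYY
YYYYWWYY
YYYYWWYY
YYYYYYYY
YYYYYYYY
After op 2 paint(1,7,G):
YYYYYYYY
YYYYYYYG
YYYYWWYY
YYYYWWYY
YYYYYYYY
YYYYYYYY
After op 3 fill(3,0,R) [43 cells changed]:
RRRRRRRR
RRRRRRRG
RRRRWWRR
RRRRWWRR
RRRRRRRR
RRRRRRRR

Answer: 43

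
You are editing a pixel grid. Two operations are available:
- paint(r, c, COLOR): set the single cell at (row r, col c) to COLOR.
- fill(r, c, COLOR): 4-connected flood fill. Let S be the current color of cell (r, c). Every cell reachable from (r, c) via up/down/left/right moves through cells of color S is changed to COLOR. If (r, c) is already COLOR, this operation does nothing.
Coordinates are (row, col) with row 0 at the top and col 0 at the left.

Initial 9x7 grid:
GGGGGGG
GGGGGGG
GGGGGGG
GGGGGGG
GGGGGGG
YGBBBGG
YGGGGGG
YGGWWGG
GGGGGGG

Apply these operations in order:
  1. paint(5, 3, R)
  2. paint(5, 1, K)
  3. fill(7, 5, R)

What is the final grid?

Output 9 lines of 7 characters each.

Answer: RRRRRRR
RRRRRRR
RRRRRRR
RRRRRRR
RRRRRRR
YKBRBRR
YRRRRRR
YRRWWRR
RRRRRRR

Derivation:
After op 1 paint(5,3,R):
GGGGGGG
GGGGGGG
GGGGGGG
GGGGGGG
GGGGGGG
YGBRBGG
YGGGGGG
YGGWWGG
GGGGGGG
After op 2 paint(5,1,K):
GGGGGGG
GGGGGGG
GGGGGGG
GGGGGGG
GGGGGGG
YKBRBGG
YGGGGGG
YGGWWGG
GGGGGGG
After op 3 fill(7,5,R) [54 cells changed]:
RRRRRRR
RRRRRRR
RRRRRRR
RRRRRRR
RRRRRRR
YKBRBRR
YRRRRRR
YRRWWRR
RRRRRRR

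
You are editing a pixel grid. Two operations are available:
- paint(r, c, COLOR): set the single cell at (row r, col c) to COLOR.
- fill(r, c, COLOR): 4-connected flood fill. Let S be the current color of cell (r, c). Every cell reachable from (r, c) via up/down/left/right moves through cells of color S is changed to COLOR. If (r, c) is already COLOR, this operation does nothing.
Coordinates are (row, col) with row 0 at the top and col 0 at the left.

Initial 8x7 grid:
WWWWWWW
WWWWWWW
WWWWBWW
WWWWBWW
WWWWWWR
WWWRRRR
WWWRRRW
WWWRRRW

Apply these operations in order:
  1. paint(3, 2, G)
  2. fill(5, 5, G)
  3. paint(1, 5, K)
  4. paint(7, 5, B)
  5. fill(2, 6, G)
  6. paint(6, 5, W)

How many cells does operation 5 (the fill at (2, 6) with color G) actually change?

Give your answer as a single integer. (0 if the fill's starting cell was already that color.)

After op 1 paint(3,2,G):
WWWWWWW
WWWWWWW
WWWWBWW
WWGWBWW
WWWWWWR
WWWRRRR
WWWRRRW
WWWRRRW
After op 2 fill(5,5,G) [11 cells changed]:
WWWWWWW
WWWWWWW
WWWWBWW
WWGWBWW
WWWWWWG
WWWGGGG
WWWGGGW
WWWGGGW
After op 3 paint(1,5,K):
WWWWWWW
WWWWWKW
WWWWBWW
WWGWBWW
WWWWWWG
WWWGGGG
WWWGGGW
WWWGGGW
After op 4 paint(7,5,B):
WWWWWWW
WWWWWKW
WWWWBWW
WWGWBWW
WWWWWWG
WWWGGGG
WWWGGGW
WWWGGBW
After op 5 fill(2,6,G) [39 cells changed]:
GGGGGGG
GGGGGKG
GGGGBGG
GGGGBGG
GGGGGGG
GGGGGGG
GGGGGGW
GGGGGBW

Answer: 39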